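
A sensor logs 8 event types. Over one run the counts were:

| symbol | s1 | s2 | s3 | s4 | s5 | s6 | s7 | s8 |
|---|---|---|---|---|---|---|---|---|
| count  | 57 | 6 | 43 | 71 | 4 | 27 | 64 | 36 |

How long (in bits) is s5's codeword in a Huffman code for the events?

5

Repeatedly merge the two smallest:
combine s5(4), s2(6) → 10
combine 10, s6(27) → 37
combine s8(36), 37 → 73
combine s3(43), s1(57) → 100
combine s7(64), s4(71) → 135
combine 73, 100 → 173
combine 135, 173 → 308
The subtree containing s5 is merged 5 times, so code length = 5.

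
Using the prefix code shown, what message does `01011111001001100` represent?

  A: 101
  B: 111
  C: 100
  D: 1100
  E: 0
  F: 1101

Read left to right; each codeword is recognised as soon as it completes (prefix code):
  0→E | 101→A | 111→B | 100→C | 100→C | 1100→D
Decoded message: EABCCD

EABCCD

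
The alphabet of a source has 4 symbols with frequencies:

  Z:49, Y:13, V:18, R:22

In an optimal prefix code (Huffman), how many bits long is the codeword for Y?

3

Build the tree from the bottom:
combine Y(13), V(18) → 31
combine R(22), 31 → 53
combine Z(49), 53 → 102
The subtree containing Y is merged 3 times, so code length = 3.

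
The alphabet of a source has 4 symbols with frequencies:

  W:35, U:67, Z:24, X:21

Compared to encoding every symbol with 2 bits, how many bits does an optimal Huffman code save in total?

Fixed-length: 2 bits × 147 symbols = 294 bits.
Huffman merges:
merge X(21) and Z(24): 45
merge W(35) and 45: 80
merge U(67) and 80: 147
Huffman total = 45 + 80 + 147 = 272 bits.
Saving = 294 − 272 = 22 bits.

22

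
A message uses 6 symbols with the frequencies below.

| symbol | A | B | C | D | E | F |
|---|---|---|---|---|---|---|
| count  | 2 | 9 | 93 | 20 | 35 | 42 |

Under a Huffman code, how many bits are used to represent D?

4

Build the tree from the bottom:
combine A(2), B(9) → 11
combine 11, D(20) → 31
combine 31, E(35) → 66
combine F(42), 66 → 108
combine C(93), 108 → 201
D's leaf is at depth 4, giving a 4-bit codeword.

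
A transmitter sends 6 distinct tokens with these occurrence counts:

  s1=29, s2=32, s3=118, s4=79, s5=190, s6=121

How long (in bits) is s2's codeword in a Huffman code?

4

Repeatedly merge the two smallest:
merge s1(29) and s2(32): 61
merge 61 and s4(79): 140
merge s3(118) and s6(121): 239
merge 140 and s5(190): 330
merge 239 and 330: 569
s2 sits 4 levels below the root, so its codeword is 4 bits.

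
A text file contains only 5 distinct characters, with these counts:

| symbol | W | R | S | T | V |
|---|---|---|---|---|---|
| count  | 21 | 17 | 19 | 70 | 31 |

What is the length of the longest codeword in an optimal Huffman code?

3

Merge the two lowest-weight nodes at each step:
combine R(17), S(19) → 36
combine W(21), V(31) → 52
combine 36, 52 → 88
combine T(70), 88 → 158
Maximum depth reached is 3.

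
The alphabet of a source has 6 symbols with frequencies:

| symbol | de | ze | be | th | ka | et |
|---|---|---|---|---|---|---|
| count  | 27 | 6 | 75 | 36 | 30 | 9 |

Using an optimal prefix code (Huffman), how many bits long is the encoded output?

Build the Huffman tree bottom-up:
merge ze(6) and et(9): 15
merge 15 and de(27): 42
merge ka(30) and th(36): 66
merge 42 and 66: 108
merge be(75) and 108: 183
Each symbol's bit-cost is frequency × depth; summing gives 414 bits (equivalently 15 + 42 + 66 + 108 + 183).

414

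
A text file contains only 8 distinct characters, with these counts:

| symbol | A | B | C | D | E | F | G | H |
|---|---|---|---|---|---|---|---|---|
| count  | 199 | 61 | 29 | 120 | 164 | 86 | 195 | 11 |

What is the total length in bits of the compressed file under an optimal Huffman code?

2342

Build the Huffman tree bottom-up:
H(11) + C(29) → 40
40 + B(61) → 101
F(86) + 101 → 187
D(120) + E(164) → 284
187 + G(195) → 382
A(199) + 284 → 483
382 + 483 → 865
Each symbol's bit-cost is frequency × depth; summing gives 2342 bits (equivalently 40 + 101 + 187 + 284 + 382 + 483 + 865).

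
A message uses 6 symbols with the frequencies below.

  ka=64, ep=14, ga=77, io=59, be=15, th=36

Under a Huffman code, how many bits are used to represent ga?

2

Huffman merges, smallest pair first:
merge ep(14) and be(15): 29
merge 29 and th(36): 65
merge io(59) and ka(64): 123
merge 65 and ga(77): 142
merge 123 and 142: 265
The subtree containing ga is merged 2 times, so code length = 2.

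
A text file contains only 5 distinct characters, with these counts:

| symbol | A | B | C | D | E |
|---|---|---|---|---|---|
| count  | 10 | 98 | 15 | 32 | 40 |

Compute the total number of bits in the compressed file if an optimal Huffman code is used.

374

Merge the two smallest weights repeatedly:
merge A(10) and C(15): 25
merge 25 and D(32): 57
merge E(40) and 57: 97
merge 97 and B(98): 195
Total encoded bits = sum of merged weights = 25 + 57 + 97 + 195 = 374.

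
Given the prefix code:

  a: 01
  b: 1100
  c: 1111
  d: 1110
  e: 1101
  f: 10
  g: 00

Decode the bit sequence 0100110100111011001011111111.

Read left to right; each codeword is recognised as soon as it completes (prefix code):
  01→a | 00→g | 1101→e | 00→g | 1110→d | 1100→b | 10→f | 1111→c | 1111→c
Decoded message: agegdbfcc

agegdbfcc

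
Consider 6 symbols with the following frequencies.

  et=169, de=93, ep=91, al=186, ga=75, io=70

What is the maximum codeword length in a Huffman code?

Merge the two lowest-weight nodes at each step:
io(70) + ga(75) → 145
ep(91) + de(93) → 184
145 + et(169) → 314
184 + al(186) → 370
314 + 370 → 684
The rarest symbols sit at the bottom; the longest codeword is 3 bits.

3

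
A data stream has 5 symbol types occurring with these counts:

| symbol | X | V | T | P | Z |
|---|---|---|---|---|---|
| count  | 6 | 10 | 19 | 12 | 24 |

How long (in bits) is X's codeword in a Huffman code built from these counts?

3

Build the tree from the bottom:
X(6) + V(10) → 16
P(12) + 16 → 28
T(19) + Z(24) → 43
28 + 43 → 71
X's leaf is at depth 3, giving a 3-bit codeword.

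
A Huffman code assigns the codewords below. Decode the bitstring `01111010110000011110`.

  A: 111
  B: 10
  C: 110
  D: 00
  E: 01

Read left to right; each codeword is recognised as soon as it completes (prefix code):
  01→E | 111→A | 01→E | 01→E | 10→B | 00→D | 00→D | 111→A | 10→B
Decoded message: EAEEBDDAB

EAEEBDDAB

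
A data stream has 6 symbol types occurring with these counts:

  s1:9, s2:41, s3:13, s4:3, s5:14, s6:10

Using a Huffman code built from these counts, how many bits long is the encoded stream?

200

Build the Huffman tree bottom-up:
combine s4(3), s1(9) → 12
combine s6(10), 12 → 22
combine s3(13), s5(14) → 27
combine 22, 27 → 49
combine s2(41), 49 → 90
Total encoded bits = sum of merged weights = 12 + 22 + 27 + 49 + 90 = 200.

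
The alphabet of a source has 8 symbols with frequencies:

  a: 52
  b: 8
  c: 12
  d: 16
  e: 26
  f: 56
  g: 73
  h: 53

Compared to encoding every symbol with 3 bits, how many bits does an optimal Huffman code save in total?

73

Fixed-length: 3 bits × 296 symbols = 888 bits.
Huffman merges:
combine b(8), c(12) → 20
combine d(16), 20 → 36
combine e(26), 36 → 62
combine a(52), h(53) → 105
combine f(56), 62 → 118
combine g(73), 105 → 178
combine 118, 178 → 296
Huffman total = 20 + 36 + 62 + 105 + 118 + 178 + 296 = 815 bits.
Saving = 888 − 815 = 73 bits.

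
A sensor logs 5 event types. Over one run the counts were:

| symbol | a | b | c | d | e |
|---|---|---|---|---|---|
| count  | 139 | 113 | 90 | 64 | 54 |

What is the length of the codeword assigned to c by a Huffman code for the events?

Build the tree from the bottom:
e(54) + d(64) → 118
c(90) + b(113) → 203
118 + a(139) → 257
203 + 257 → 460
c's leaf is at depth 2, giving a 2-bit codeword.

2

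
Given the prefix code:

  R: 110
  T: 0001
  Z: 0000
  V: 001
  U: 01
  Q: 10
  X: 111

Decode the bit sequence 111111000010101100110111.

XXZQQRUQX

Read left to right; each codeword is recognised as soon as it completes (prefix code):
  111→X | 111→X | 0000→Z | 10→Q | 10→Q | 110→R | 01→U | 10→Q | 111→X
Decoded message: XXZQQRUQX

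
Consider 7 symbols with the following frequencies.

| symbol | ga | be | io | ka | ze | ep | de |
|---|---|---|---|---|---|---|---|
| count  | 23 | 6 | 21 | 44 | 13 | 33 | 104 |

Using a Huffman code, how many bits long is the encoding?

Build the Huffman tree bottom-up:
merge be(6) and ze(13): 19
merge 19 and io(21): 40
merge ga(23) and ep(33): 56
merge 40 and ka(44): 84
merge 56 and 84: 140
merge de(104) and 140: 244
Each symbol's bit-cost is frequency × depth; summing gives 583 bits (equivalently 19 + 40 + 56 + 84 + 140 + 244).

583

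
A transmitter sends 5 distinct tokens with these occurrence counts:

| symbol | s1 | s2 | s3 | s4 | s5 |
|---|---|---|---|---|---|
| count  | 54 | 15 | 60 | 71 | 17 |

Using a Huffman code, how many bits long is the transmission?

Merge the two smallest weights repeatedly:
combine s2(15), s5(17) → 32
combine 32, s1(54) → 86
combine s3(60), s4(71) → 131
combine 86, 131 → 217
Each symbol's bit-cost is frequency × depth; summing gives 466 bits (equivalently 32 + 86 + 131 + 217).

466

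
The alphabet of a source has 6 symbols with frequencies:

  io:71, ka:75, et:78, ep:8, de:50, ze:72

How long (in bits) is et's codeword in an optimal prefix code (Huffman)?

2

Huffman merges, smallest pair first:
combine ep(8), de(50) → 58
combine 58, io(71) → 129
combine ze(72), ka(75) → 147
combine et(78), 129 → 207
combine 147, 207 → 354
et sits 2 levels below the root, so its codeword is 2 bits.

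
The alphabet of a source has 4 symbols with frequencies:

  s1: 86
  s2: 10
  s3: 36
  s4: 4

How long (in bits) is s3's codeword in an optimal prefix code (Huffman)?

2

Huffman merges, smallest pair first:
merge s4(4) and s2(10): 14
merge 14 and s3(36): 50
merge 50 and s1(86): 136
The subtree containing s3 is merged 2 times, so code length = 2.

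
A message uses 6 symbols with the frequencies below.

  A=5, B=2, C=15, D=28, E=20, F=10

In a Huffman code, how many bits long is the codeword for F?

3

Huffman merges, smallest pair first:
B(2) + A(5) → 7
7 + F(10) → 17
C(15) + 17 → 32
E(20) + D(28) → 48
32 + 48 → 80
F's leaf is at depth 3, giving a 3-bit codeword.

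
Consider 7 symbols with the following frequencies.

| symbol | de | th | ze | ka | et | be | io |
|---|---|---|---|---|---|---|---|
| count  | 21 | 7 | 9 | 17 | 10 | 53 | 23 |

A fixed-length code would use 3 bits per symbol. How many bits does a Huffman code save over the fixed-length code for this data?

64

Fixed-length: 3 bits × 140 symbols = 420 bits.
Huffman merges:
combine th(7), ze(9) → 16
combine et(10), 16 → 26
combine ka(17), de(21) → 38
combine io(23), 26 → 49
combine 38, 49 → 87
combine be(53), 87 → 140
Huffman total = 16 + 26 + 38 + 49 + 87 + 140 = 356 bits.
Saving = 420 − 356 = 64 bits.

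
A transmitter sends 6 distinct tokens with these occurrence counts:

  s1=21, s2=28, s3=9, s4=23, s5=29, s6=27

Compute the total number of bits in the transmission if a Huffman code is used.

354

Greedily combine the two least-frequent nodes:
merge s3(9) and s1(21): 30
merge s4(23) and s6(27): 50
merge s2(28) and s5(29): 57
merge 30 and 50: 80
merge 57 and 80: 137
Each symbol's bit-cost is frequency × depth; summing gives 354 bits (equivalently 30 + 50 + 57 + 80 + 137).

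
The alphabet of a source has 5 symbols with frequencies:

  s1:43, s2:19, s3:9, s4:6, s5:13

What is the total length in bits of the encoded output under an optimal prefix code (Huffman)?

Build the Huffman tree bottom-up:
s4(6) + s3(9) → 15
s5(13) + 15 → 28
s2(19) + 28 → 47
s1(43) + 47 → 90
The encoded length is the sum of every internal node's weight: 15 + 28 + 47 + 90 = 180 bits.

180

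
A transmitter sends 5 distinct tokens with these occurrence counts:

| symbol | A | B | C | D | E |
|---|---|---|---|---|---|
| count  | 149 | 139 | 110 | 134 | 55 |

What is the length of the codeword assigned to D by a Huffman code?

Huffman merges, smallest pair first:
merge E(55) and C(110): 165
merge D(134) and B(139): 273
merge A(149) and 165: 314
merge 273 and 314: 587
D's leaf is at depth 2, giving a 2-bit codeword.

2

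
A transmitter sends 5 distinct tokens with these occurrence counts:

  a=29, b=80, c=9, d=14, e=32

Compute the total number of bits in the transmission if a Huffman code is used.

323

Build the Huffman tree bottom-up:
c(9) + d(14) → 23
23 + a(29) → 52
e(32) + 52 → 84
b(80) + 84 → 164
The encoded length is the sum of every internal node's weight: 23 + 52 + 84 + 164 = 323 bits.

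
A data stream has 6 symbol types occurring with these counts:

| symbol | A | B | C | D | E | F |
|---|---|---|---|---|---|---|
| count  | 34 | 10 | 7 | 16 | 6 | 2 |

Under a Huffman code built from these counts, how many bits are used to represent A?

Repeatedly merge the two smallest:
merge F(2) and E(6): 8
merge C(7) and 8: 15
merge B(10) and 15: 25
merge D(16) and 25: 41
merge A(34) and 41: 75
A is a child of the root — depth 1, so its codeword is a single bit.

1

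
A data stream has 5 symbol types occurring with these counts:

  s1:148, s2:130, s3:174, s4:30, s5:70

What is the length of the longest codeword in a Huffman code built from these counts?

Merge the two lowest-weight nodes at each step:
combine s4(30), s5(70) → 100
combine 100, s2(130) → 230
combine s1(148), s3(174) → 322
combine 230, 322 → 552
The rarest symbols sit at the bottom; the longest codeword is 3 bits.

3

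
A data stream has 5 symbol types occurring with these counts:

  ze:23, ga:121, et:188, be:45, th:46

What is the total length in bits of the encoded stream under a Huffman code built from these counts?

840

Merge the two smallest weights repeatedly:
merge ze(23) and be(45): 68
merge th(46) and 68: 114
merge 114 and ga(121): 235
merge et(188) and 235: 423
Each symbol's bit-cost is frequency × depth; summing gives 840 bits (equivalently 68 + 114 + 235 + 423).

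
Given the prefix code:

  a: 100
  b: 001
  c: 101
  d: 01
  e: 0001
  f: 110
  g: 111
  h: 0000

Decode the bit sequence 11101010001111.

gddeg

Read left to right; each codeword is recognised as soon as it completes (prefix code):
  111→g | 01→d | 01→d | 0001→e | 111→g
Decoded message: gddeg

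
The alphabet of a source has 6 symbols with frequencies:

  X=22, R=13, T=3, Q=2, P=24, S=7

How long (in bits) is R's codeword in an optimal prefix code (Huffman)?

Huffman merges, smallest pair first:
combine Q(2), T(3) → 5
combine 5, S(7) → 12
combine 12, R(13) → 25
combine X(22), P(24) → 46
combine 25, 46 → 71
The subtree containing R is merged 2 times, so code length = 2.

2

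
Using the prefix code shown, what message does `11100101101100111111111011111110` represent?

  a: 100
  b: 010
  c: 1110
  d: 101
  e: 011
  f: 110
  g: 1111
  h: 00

Read left to right; each codeword is recognised as soon as it completes (prefix code):
  1110→c | 010→b | 110→f | 110→f | 011→e | 1111→g | 1110→c | 1111→g | 1110→c
Decoded message: cbffegcgc

cbffegcgc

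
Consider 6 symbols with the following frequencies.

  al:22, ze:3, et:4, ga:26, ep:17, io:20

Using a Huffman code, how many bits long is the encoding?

Build the Huffman tree bottom-up:
combine ze(3), et(4) → 7
combine 7, ep(17) → 24
combine io(20), al(22) → 42
combine 24, ga(26) → 50
combine 42, 50 → 92
Total encoded bits = sum of merged weights = 7 + 24 + 42 + 50 + 92 = 215.

215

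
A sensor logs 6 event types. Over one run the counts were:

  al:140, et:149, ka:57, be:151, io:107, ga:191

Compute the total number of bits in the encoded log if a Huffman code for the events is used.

2043

Merge the two smallest weights repeatedly:
merge ka(57) and io(107): 164
merge al(140) and et(149): 289
merge be(151) and 164: 315
merge ga(191) and 289: 480
merge 315 and 480: 795
Each symbol's bit-cost is frequency × depth; summing gives 2043 bits (equivalently 164 + 289 + 315 + 480 + 795).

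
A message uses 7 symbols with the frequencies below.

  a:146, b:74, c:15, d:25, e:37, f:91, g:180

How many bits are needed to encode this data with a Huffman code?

1404

Greedily combine the two least-frequent nodes:
combine c(15), d(25) → 40
combine e(37), 40 → 77
combine b(74), 77 → 151
combine f(91), a(146) → 237
combine 151, g(180) → 331
combine 237, 331 → 568
Each symbol's bit-cost is frequency × depth; summing gives 1404 bits (equivalently 40 + 77 + 151 + 237 + 331 + 568).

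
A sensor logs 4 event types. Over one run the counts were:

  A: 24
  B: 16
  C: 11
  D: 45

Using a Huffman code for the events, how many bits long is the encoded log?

174

Greedily combine the two least-frequent nodes:
C(11) + B(16) → 27
A(24) + 27 → 51
D(45) + 51 → 96
Total encoded bits = sum of merged weights = 27 + 51 + 96 = 174.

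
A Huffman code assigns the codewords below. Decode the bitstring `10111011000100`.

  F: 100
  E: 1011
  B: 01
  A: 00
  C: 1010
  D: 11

Read left to right; each codeword is recognised as soon as it completes (prefix code):
  1011→E | 1011→E | 00→A | 01→B | 00→A
Decoded message: EEABA

EEABA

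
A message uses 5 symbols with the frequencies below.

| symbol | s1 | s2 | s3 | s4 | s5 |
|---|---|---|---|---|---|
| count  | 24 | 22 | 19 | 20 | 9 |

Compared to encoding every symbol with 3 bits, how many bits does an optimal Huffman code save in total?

66

Fixed-length: 3 bits × 94 symbols = 282 bits.
Huffman merges:
merge s5(9) and s3(19): 28
merge s4(20) and s2(22): 42
merge s1(24) and 28: 52
merge 42 and 52: 94
Huffman total = 28 + 42 + 52 + 94 = 216 bits.
Saving = 282 − 216 = 66 bits.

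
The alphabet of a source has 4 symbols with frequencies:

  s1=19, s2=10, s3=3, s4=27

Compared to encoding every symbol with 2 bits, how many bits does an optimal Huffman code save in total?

Fixed-length: 2 bits × 59 symbols = 118 bits.
Huffman merges:
merge s3(3) and s2(10): 13
merge 13 and s1(19): 32
merge s4(27) and 32: 59
Huffman total = 13 + 32 + 59 = 104 bits.
Saving = 118 − 104 = 14 bits.

14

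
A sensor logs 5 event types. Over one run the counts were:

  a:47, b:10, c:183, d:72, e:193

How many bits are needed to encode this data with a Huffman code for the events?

Merge the two smallest weights repeatedly:
b(10) + a(47) → 57
57 + d(72) → 129
129 + c(183) → 312
e(193) + 312 → 505
The encoded length is the sum of every internal node's weight: 57 + 129 + 312 + 505 = 1003 bits.

1003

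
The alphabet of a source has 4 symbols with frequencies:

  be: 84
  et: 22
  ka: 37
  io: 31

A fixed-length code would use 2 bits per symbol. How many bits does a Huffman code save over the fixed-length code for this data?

31

Fixed-length: 2 bits × 174 symbols = 348 bits.
Huffman merges:
combine et(22), io(31) → 53
combine ka(37), 53 → 90
combine be(84), 90 → 174
Huffman total = 53 + 90 + 174 = 317 bits.
Saving = 348 − 317 = 31 bits.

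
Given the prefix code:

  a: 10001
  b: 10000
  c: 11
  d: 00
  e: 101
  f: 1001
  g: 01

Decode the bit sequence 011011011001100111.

geeffc

Read left to right; each codeword is recognised as soon as it completes (prefix code):
  01→g | 101→e | 101→e | 1001→f | 1001→f | 11→c
Decoded message: geeffc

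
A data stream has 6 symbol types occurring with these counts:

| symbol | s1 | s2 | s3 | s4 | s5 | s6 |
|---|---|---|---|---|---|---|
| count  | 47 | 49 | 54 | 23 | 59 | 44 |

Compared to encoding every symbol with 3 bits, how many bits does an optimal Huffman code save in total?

113

Fixed-length: 3 bits × 276 symbols = 828 bits.
Huffman merges:
combine s4(23), s6(44) → 67
combine s1(47), s2(49) → 96
combine s3(54), s5(59) → 113
combine 67, 96 → 163
combine 113, 163 → 276
Huffman total = 67 + 96 + 113 + 163 + 276 = 715 bits.
Saving = 828 − 715 = 113 bits.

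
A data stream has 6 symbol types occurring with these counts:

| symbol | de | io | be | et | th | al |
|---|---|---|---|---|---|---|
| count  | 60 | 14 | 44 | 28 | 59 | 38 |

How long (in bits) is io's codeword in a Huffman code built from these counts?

Huffman merges, smallest pair first:
combine io(14), et(28) → 42
combine al(38), 42 → 80
combine be(44), th(59) → 103
combine de(60), 80 → 140
combine 103, 140 → 243
io sits 4 levels below the root, so its codeword is 4 bits.

4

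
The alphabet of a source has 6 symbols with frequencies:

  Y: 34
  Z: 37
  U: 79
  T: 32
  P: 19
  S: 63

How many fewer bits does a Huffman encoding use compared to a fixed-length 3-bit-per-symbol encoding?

Fixed-length: 3 bits × 264 symbols = 792 bits.
Huffman merges:
combine P(19), T(32) → 51
combine Y(34), Z(37) → 71
combine 51, S(63) → 114
combine 71, U(79) → 150
combine 114, 150 → 264
Huffman total = 51 + 71 + 114 + 150 + 264 = 650 bits.
Saving = 792 − 650 = 142 bits.

142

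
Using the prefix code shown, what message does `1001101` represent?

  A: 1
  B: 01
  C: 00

ACAAB

Read left to right; each codeword is recognised as soon as it completes (prefix code):
  1→A | 00→C | 1→A | 1→A | 01→B
Decoded message: ACAAB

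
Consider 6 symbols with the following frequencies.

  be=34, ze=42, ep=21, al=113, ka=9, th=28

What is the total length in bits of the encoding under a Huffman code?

545

Greedily combine the two least-frequent nodes:
ka(9) + ep(21) → 30
th(28) + 30 → 58
be(34) + ze(42) → 76
58 + 76 → 134
al(113) + 134 → 247
Each symbol's bit-cost is frequency × depth; summing gives 545 bits (equivalently 30 + 58 + 76 + 134 + 247).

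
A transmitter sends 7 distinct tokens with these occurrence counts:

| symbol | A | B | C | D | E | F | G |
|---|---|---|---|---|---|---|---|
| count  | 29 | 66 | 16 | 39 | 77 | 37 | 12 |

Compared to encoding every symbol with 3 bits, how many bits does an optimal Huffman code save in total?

115

Fixed-length: 3 bits × 276 symbols = 828 bits.
Huffman merges:
G(12) + C(16) → 28
28 + A(29) → 57
F(37) + D(39) → 76
57 + B(66) → 123
76 + E(77) → 153
123 + 153 → 276
Huffman total = 28 + 57 + 76 + 123 + 153 + 276 = 713 bits.
Saving = 828 − 713 = 115 bits.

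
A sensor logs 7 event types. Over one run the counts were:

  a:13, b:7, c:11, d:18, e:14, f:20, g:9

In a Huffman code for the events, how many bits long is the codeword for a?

3

Repeatedly merge the two smallest:
b(7) + g(9) → 16
c(11) + a(13) → 24
e(14) + 16 → 30
d(18) + f(20) → 38
24 + 30 → 54
38 + 54 → 92
a's leaf is at depth 3, giving a 3-bit codeword.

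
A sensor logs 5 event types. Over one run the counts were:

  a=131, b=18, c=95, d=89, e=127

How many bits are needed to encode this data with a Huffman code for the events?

1027

Build the Huffman tree bottom-up:
combine b(18), d(89) → 107
combine c(95), 107 → 202
combine e(127), a(131) → 258
combine 202, 258 → 460
Total encoded bits = sum of merged weights = 107 + 202 + 258 + 460 = 1027.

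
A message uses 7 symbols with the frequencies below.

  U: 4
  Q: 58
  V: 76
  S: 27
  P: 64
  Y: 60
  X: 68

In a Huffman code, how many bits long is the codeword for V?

Huffman merges, smallest pair first:
combine U(4), S(27) → 31
combine 31, Q(58) → 89
combine Y(60), P(64) → 124
combine X(68), V(76) → 144
combine 89, 124 → 213
combine 144, 213 → 357
V's leaf is at depth 2, giving a 2-bit codeword.

2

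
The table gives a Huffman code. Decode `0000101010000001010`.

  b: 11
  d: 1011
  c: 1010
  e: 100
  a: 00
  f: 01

aaceaac

Read left to right; each codeword is recognised as soon as it completes (prefix code):
  00→a | 00→a | 1010→c | 100→e | 00→a | 00→a | 1010→c
Decoded message: aaceaac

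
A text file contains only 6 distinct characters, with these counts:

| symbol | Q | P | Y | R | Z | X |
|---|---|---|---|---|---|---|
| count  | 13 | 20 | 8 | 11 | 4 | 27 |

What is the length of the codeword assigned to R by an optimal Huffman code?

Repeatedly merge the two smallest:
merge Z(4) and Y(8): 12
merge R(11) and 12: 23
merge Q(13) and P(20): 33
merge 23 and X(27): 50
merge 33 and 50: 83
R's leaf is at depth 3, giving a 3-bit codeword.

3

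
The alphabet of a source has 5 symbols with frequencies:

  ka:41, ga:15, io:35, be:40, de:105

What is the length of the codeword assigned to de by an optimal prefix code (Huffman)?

1

Repeatedly merge the two smallest:
merge ga(15) and io(35): 50
merge be(40) and ka(41): 81
merge 50 and 81: 131
merge de(105) and 131: 236
de is a child of the root — depth 1, so its codeword is a single bit.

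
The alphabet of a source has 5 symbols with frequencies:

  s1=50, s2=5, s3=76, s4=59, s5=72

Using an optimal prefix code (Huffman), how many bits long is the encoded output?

Build the Huffman tree bottom-up:
merge s2(5) and s1(50): 55
merge 55 and s4(59): 114
merge s5(72) and s3(76): 148
merge 114 and 148: 262
Each symbol's bit-cost is frequency × depth; summing gives 579 bits (equivalently 55 + 114 + 148 + 262).

579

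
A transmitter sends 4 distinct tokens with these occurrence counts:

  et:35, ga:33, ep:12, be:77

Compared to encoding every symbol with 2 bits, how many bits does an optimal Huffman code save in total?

32

Fixed-length: 2 bits × 157 symbols = 314 bits.
Huffman merges:
merge ep(12) and ga(33): 45
merge et(35) and 45: 80
merge be(77) and 80: 157
Huffman total = 45 + 80 + 157 = 282 bits.
Saving = 314 − 282 = 32 bits.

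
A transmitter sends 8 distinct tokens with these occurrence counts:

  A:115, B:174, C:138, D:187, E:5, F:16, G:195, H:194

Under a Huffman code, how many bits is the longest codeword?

5

Merge the two lowest-weight nodes at each step:
E(5) + F(16) → 21
21 + A(115) → 136
136 + C(138) → 274
B(174) + D(187) → 361
H(194) + G(195) → 389
274 + 361 → 635
389 + 635 → 1024
Maximum depth reached is 5.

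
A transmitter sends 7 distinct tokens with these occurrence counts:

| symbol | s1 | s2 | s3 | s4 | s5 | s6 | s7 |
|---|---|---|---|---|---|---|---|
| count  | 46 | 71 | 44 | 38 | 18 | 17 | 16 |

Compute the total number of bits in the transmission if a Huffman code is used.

666

Build the Huffman tree bottom-up:
merge s7(16) and s6(17): 33
merge s5(18) and 33: 51
merge s4(38) and s3(44): 82
merge s1(46) and 51: 97
merge s2(71) and 82: 153
merge 97 and 153: 250
Total encoded bits = sum of merged weights = 33 + 51 + 82 + 97 + 153 + 250 = 666.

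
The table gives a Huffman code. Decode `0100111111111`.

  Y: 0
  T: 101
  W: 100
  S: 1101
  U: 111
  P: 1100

YWUUU

Read left to right; each codeword is recognised as soon as it completes (prefix code):
  0→Y | 100→W | 111→U | 111→U | 111→U
Decoded message: YWUUU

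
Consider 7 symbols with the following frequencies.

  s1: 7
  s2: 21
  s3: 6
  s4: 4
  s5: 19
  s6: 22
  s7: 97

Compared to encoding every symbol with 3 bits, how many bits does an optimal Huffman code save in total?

167

Fixed-length: 3 bits × 176 symbols = 528 bits.
Huffman merges:
merge s4(4) and s3(6): 10
merge s1(7) and 10: 17
merge 17 and s5(19): 36
merge s2(21) and s6(22): 43
merge 36 and 43: 79
merge 79 and s7(97): 176
Huffman total = 10 + 17 + 36 + 43 + 79 + 176 = 361 bits.
Saving = 528 − 361 = 167 bits.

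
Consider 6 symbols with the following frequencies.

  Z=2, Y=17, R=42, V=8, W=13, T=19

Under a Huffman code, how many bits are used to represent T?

3

Repeatedly merge the two smallest:
combine Z(2), V(8) → 10
combine 10, W(13) → 23
combine Y(17), T(19) → 36
combine 23, 36 → 59
combine R(42), 59 → 101
T's leaf is at depth 3, giving a 3-bit codeword.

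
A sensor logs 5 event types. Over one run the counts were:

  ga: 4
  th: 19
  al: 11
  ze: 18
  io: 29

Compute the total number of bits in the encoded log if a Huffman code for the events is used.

Greedily combine the two least-frequent nodes:
ga(4) + al(11) → 15
15 + ze(18) → 33
th(19) + io(29) → 48
33 + 48 → 81
Each symbol's bit-cost is frequency × depth; summing gives 177 bits (equivalently 15 + 33 + 48 + 81).

177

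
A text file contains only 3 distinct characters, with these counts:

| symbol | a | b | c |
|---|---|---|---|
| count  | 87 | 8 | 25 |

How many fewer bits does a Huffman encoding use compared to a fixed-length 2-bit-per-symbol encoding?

Fixed-length: 2 bits × 120 symbols = 240 bits.
Huffman merges:
combine b(8), c(25) → 33
combine 33, a(87) → 120
Huffman total = 33 + 120 = 153 bits.
Saving = 240 − 153 = 87 bits.

87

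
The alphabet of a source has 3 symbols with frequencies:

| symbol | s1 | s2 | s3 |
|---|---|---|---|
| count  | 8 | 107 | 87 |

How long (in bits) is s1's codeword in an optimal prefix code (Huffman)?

2

Repeatedly merge the two smallest:
s1(8) + s3(87) → 95
95 + s2(107) → 202
s1 sits 2 levels below the root, so its codeword is 2 bits.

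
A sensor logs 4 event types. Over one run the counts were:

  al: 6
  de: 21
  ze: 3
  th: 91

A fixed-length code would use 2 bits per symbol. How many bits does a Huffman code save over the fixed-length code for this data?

Fixed-length: 2 bits × 121 symbols = 242 bits.
Huffman merges:
combine ze(3), al(6) → 9
combine 9, de(21) → 30
combine 30, th(91) → 121
Huffman total = 9 + 30 + 121 = 160 bits.
Saving = 242 − 160 = 82 bits.

82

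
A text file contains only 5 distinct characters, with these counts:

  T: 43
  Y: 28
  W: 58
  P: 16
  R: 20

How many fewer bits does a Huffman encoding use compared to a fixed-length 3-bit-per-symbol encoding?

129

Fixed-length: 3 bits × 165 symbols = 495 bits.
Huffman merges:
combine P(16), R(20) → 36
combine Y(28), 36 → 64
combine T(43), W(58) → 101
combine 64, 101 → 165
Huffman total = 36 + 64 + 101 + 165 = 366 bits.
Saving = 495 − 366 = 129 bits.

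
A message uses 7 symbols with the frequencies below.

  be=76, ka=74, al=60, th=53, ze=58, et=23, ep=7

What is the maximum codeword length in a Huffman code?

4

Merge the two lowest-weight nodes at each step:
combine ep(7), et(23) → 30
combine 30, th(53) → 83
combine ze(58), al(60) → 118
combine ka(74), be(76) → 150
combine 83, 118 → 201
combine 150, 201 → 351
Maximum depth reached is 4.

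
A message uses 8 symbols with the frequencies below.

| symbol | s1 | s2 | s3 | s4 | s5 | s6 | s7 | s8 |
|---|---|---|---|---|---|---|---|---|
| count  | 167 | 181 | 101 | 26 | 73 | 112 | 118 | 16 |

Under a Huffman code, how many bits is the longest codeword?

Merge the two lowest-weight nodes at each step:
combine s8(16), s4(26) → 42
combine 42, s5(73) → 115
combine s3(101), s6(112) → 213
combine 115, s7(118) → 233
combine s1(167), s2(181) → 348
combine 213, 233 → 446
combine 348, 446 → 794
Maximum depth reached is 5.

5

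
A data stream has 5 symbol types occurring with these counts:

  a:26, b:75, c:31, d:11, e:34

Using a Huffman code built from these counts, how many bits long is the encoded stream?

381

Build the Huffman tree bottom-up:
combine d(11), a(26) → 37
combine c(31), e(34) → 65
combine 37, 65 → 102
combine b(75), 102 → 177
Total encoded bits = sum of merged weights = 37 + 65 + 102 + 177 = 381.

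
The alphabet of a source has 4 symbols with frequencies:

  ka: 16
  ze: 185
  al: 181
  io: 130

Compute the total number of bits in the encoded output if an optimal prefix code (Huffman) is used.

985

Greedily combine the two least-frequent nodes:
combine ka(16), io(130) → 146
combine 146, al(181) → 327
combine ze(185), 327 → 512
The encoded length is the sum of every internal node's weight: 146 + 327 + 512 = 985 bits.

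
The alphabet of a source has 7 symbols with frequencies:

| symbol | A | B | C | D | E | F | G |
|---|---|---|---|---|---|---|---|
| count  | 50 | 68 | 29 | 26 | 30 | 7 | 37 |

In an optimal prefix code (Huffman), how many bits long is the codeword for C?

3

Build the tree from the bottom:
merge F(7) and D(26): 33
merge C(29) and E(30): 59
merge 33 and G(37): 70
merge A(50) and 59: 109
merge B(68) and 70: 138
merge 109 and 138: 247
The subtree containing C is merged 3 times, so code length = 3.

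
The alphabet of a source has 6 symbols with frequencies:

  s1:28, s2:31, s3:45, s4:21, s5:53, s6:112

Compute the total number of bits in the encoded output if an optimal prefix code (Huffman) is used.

695

Merge the two smallest weights repeatedly:
combine s4(21), s1(28) → 49
combine s2(31), s3(45) → 76
combine 49, s5(53) → 102
combine 76, 102 → 178
combine s6(112), 178 → 290
Total encoded bits = sum of merged weights = 49 + 76 + 102 + 178 + 290 = 695.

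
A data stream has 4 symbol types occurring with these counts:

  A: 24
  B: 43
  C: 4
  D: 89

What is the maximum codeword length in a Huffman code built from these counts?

Merge the two lowest-weight nodes at each step:
combine C(4), A(24) → 28
combine 28, B(43) → 71
combine 71, D(89) → 160
The first pair merged (C, A) ends up deepest, at depth 3.

3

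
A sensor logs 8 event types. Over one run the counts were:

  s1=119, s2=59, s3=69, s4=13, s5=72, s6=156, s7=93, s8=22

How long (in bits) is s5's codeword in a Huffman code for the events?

Huffman merges, smallest pair first:
combine s4(13), s8(22) → 35
combine 35, s2(59) → 94
combine s3(69), s5(72) → 141
combine s7(93), 94 → 187
combine s1(119), 141 → 260
combine s6(156), 187 → 343
combine 260, 343 → 603
s5 sits 3 levels below the root, so its codeword is 3 bits.

3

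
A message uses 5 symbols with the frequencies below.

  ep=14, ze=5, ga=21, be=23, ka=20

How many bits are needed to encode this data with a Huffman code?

185

Greedily combine the two least-frequent nodes:
ze(5) + ep(14) → 19
19 + ka(20) → 39
ga(21) + be(23) → 44
39 + 44 → 83
The encoded length is the sum of every internal node's weight: 19 + 39 + 44 + 83 = 185 bits.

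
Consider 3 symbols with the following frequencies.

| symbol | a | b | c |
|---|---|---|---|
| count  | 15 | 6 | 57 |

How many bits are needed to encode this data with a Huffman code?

Merge the two smallest weights repeatedly:
b(6) + a(15) → 21
21 + c(57) → 78
Total encoded bits = sum of merged weights = 21 + 78 = 99.

99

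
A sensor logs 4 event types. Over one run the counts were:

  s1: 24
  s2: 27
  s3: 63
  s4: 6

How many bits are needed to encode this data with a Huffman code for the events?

207

Merge the two smallest weights repeatedly:
s4(6) + s1(24) → 30
s2(27) + 30 → 57
57 + s3(63) → 120
Total encoded bits = sum of merged weights = 30 + 57 + 120 = 207.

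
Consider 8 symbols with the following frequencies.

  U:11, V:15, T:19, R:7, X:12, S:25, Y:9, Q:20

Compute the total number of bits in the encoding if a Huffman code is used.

345

Greedily combine the two least-frequent nodes:
merge R(7) and Y(9): 16
merge U(11) and X(12): 23
merge V(15) and 16: 31
merge T(19) and Q(20): 39
merge 23 and S(25): 48
merge 31 and 39: 70
merge 48 and 70: 118
Each symbol's bit-cost is frequency × depth; summing gives 345 bits (equivalently 16 + 23 + 31 + 39 + 48 + 70 + 118).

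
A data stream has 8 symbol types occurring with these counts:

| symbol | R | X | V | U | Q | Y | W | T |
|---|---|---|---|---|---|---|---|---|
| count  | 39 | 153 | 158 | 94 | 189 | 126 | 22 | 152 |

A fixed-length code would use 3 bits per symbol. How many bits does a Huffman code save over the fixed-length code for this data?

131

Fixed-length: 3 bits × 933 symbols = 2799 bits.
Huffman merges:
W(22) + R(39) → 61
61 + U(94) → 155
Y(126) + T(152) → 278
X(153) + 155 → 308
V(158) + Q(189) → 347
278 + 308 → 586
347 + 586 → 933
Huffman total = 61 + 155 + 278 + 308 + 347 + 586 + 933 = 2668 bits.
Saving = 2799 − 2668 = 131 bits.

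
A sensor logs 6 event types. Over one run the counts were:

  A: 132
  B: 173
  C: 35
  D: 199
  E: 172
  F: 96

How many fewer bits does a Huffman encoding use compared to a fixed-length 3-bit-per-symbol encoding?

413

Fixed-length: 3 bits × 807 symbols = 2421 bits.
Huffman merges:
merge C(35) and F(96): 131
merge 131 and A(132): 263
merge E(172) and B(173): 345
merge D(199) and 263: 462
merge 345 and 462: 807
Huffman total = 131 + 263 + 345 + 462 + 807 = 2008 bits.
Saving = 2421 − 2008 = 413 bits.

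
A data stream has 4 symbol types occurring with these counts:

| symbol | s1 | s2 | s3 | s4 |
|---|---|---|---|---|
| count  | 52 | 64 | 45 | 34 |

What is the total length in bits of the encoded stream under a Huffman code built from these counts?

Merge the two smallest weights repeatedly:
combine s4(34), s3(45) → 79
combine s1(52), s2(64) → 116
combine 79, 116 → 195
Total encoded bits = sum of merged weights = 79 + 116 + 195 = 390.

390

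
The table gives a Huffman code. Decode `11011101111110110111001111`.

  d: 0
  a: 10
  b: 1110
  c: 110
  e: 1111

Read left to right; each codeword is recognised as soon as it completes (prefix code):
  110→c | 1110→b | 1111→e | 110→c | 110→c | 1110→b | 0→d | 1111→e
Decoded message: cbeccbde

cbeccbde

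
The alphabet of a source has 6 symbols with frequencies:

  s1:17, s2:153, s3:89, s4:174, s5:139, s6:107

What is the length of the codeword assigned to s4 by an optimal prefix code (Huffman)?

Build the tree from the bottom:
combine s1(17), s3(89) → 106
combine 106, s6(107) → 213
combine s5(139), s2(153) → 292
combine s4(174), 213 → 387
combine 292, 387 → 679
s4 sits 2 levels below the root, so its codeword is 2 bits.

2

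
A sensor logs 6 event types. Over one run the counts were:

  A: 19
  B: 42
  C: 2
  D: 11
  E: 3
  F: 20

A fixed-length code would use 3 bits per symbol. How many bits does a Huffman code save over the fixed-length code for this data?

83

Fixed-length: 3 bits × 97 symbols = 291 bits.
Huffman merges:
combine C(2), E(3) → 5
combine 5, D(11) → 16
combine 16, A(19) → 35
combine F(20), 35 → 55
combine B(42), 55 → 97
Huffman total = 5 + 16 + 35 + 55 + 97 = 208 bits.
Saving = 291 − 208 = 83 bits.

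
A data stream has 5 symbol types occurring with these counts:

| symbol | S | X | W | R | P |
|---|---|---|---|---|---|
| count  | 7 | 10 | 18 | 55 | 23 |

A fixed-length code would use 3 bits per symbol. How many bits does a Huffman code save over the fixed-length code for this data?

116

Fixed-length: 3 bits × 113 symbols = 339 bits.
Huffman merges:
merge S(7) and X(10): 17
merge 17 and W(18): 35
merge P(23) and 35: 58
merge R(55) and 58: 113
Huffman total = 17 + 35 + 58 + 113 = 223 bits.
Saving = 339 − 223 = 116 bits.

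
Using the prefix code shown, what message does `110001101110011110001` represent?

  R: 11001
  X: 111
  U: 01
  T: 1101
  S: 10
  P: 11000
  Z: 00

Read left to right; each codeword is recognised as soon as it completes (prefix code):
  11000→P | 1101→T | 11001→R | 111→X | 00→Z | 01→U
Decoded message: PTRXZU

PTRXZU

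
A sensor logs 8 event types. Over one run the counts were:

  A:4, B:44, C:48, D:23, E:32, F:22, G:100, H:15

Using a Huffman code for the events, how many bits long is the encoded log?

776

Greedily combine the two least-frequent nodes:
combine A(4), H(15) → 19
combine 19, F(22) → 41
combine D(23), E(32) → 55
combine 41, B(44) → 85
combine C(48), 55 → 103
combine 85, G(100) → 185
combine 103, 185 → 288
Total encoded bits = sum of merged weights = 19 + 41 + 55 + 85 + 103 + 185 + 288 = 776.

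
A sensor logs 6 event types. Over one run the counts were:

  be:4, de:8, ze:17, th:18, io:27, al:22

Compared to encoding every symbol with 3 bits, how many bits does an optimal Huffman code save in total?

55

Fixed-length: 3 bits × 96 symbols = 288 bits.
Huffman merges:
merge be(4) and de(8): 12
merge 12 and ze(17): 29
merge th(18) and al(22): 40
merge io(27) and 29: 56
merge 40 and 56: 96
Huffman total = 12 + 29 + 40 + 56 + 96 = 233 bits.
Saving = 288 − 233 = 55 bits.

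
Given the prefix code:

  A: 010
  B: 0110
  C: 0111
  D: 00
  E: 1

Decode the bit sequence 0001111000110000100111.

DCEDBDAC

Read left to right; each codeword is recognised as soon as it completes (prefix code):
  00→D | 0111→C | 1→E | 00→D | 0110→B | 00→D | 010→A | 0111→C
Decoded message: DCEDBDAC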